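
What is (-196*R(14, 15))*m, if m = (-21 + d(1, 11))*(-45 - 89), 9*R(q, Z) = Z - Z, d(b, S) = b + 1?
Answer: 0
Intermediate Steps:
d(b, S) = 1 + b
R(q, Z) = 0 (R(q, Z) = (Z - Z)/9 = (⅑)*0 = 0)
m = 2546 (m = (-21 + (1 + 1))*(-45 - 89) = (-21 + 2)*(-134) = -19*(-134) = 2546)
(-196*R(14, 15))*m = -196*0*2546 = 0*2546 = 0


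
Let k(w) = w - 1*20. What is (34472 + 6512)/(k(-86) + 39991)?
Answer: 40984/39885 ≈ 1.0276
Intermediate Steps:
k(w) = -20 + w (k(w) = w - 20 = -20 + w)
(34472 + 6512)/(k(-86) + 39991) = (34472 + 6512)/((-20 - 86) + 39991) = 40984/(-106 + 39991) = 40984/39885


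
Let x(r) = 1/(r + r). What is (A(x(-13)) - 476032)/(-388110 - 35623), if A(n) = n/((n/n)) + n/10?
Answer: 123768331/110170580 ≈ 1.1234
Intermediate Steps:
x(r) = 1/(2*r)
A(n) = 11*n/10 (A(n) = n/1 + n*(⅒) = n*1 + n/10 = n + n/10 = 11*n/10)
(A(x(-13)) - 476032)/(-388110 - 35623) = (11*((½)/(-13))/10 - 476032)/(-388110 - 35623) = (11*((½)*(-1/13))/10 - 476032)/(-423733) = ((11/10)*(-1/26) - 476032)*(-1/423733) = (-11/260 - 476032)*(-1/423733) = -123768331/260*(-1/423733) = 123768331/110170580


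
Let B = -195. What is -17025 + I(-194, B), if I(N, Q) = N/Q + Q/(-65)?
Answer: -3319096/195 ≈ -17021.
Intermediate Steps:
I(N, Q) = -Q/65 + N/Q (I(N, Q) = N/Q + Q*(-1/65) = N/Q - Q/65 = -Q/65 + N/Q)
-17025 + I(-194, B) = -17025 + (-1/65*(-195) - 194/(-195)) = -17025 + (3 - 194*(-1/195)) = -17025 + (3 + 194/195) = -17025 + 779/195 = -3319096/195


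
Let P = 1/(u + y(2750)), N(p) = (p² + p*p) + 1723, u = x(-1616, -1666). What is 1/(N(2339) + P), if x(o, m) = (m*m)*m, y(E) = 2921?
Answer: 4624073375/50603847544081874 ≈ 9.1378e-8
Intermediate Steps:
x(o, m) = m³ (x(o, m) = m²*m = m³)
u = -4624076296 (u = (-1666)³ = -4624076296)
N(p) = 1723 + 2*p² (N(p) = (p² + p²) + 1723 = 2*p² + 1723 = 1723 + 2*p²)
P = -1/4624073375 (P = 1/(-4624076296 + 2921) = 1/(-4624073375) = -1/4624073375 ≈ -2.1626e-10)
1/(N(2339) + P) = 1/((1723 + 2*2339²) - 1/4624073375) = 1/((1723 + 2*5470921) - 1/4624073375) = 1/((1723 + 10941842) - 1/4624073375) = 1/(10943565 - 1/4624073375) = 1/(50603847544081874/4624073375) = 4624073375/50603847544081874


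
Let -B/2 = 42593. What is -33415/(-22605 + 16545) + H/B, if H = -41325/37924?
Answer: 284080379987/51519470568 ≈ 5.5140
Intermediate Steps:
B = -85186 (B = -2*42593 = -85186)
H = -2175/1996 (H = -41325*1/37924 = -2175/1996 ≈ -1.0897)
-33415/(-22605 + 16545) + H/B = -33415/(-22605 + 16545) - 2175/1996/(-85186) = -33415/(-6060) - 2175/1996*(-1/85186) = -33415*(-1/6060) + 2175/170031256 = 6683/1212 + 2175/170031256 = 284080379987/51519470568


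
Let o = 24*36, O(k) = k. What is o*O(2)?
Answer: 1728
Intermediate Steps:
o = 864
o*O(2) = 864*2 = 1728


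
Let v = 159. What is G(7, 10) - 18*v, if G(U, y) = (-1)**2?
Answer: -2861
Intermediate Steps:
G(U, y) = 1
G(7, 10) - 18*v = 1 - 18*159 = 1 - 2862 = -2861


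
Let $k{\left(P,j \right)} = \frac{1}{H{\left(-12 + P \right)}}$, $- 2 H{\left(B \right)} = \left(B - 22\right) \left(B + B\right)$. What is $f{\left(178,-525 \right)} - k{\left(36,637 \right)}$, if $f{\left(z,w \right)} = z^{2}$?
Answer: $\frac{1520833}{48} \approx 31684.0$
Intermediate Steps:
$H{\left(B \right)} = - B \left(-22 + B\right)$ ($H{\left(B \right)} = - \frac{\left(B - 22\right) \left(B + B\right)}{2} = - \frac{\left(-22 + B\right) 2 B}{2} = - \frac{2 B \left(-22 + B\right)}{2} = - B \left(-22 + B\right)$)
$k{\left(P,j \right)} = \frac{1}{\left(-12 + P\right) \left(34 - P\right)}$ ($k{\left(P,j \right)} = \frac{1}{\left(-12 + P\right) \left(22 - \left(-12 + P\right)\right)} = \frac{1}{\left(-12 + P\right) \left(34 - P\right)}$)
$f{\left(178,-525 \right)} - k{\left(36,637 \right)} = 178^{2} - - \frac{1}{\left(-34 + 36\right) \left(-12 + 36\right)} = 31684 - - \frac{1}{2 \cdot 24} = 31684 - \left(-1\right) \frac{1}{2} \cdot \frac{1}{24} = 31684 - - \frac{1}{48} = 31684 + \frac{1}{48} = \frac{1520833}{48}$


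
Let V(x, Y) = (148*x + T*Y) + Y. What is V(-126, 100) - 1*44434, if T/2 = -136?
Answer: -90182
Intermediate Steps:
T = -272 (T = 2*(-136) = -272)
V(x, Y) = -271*Y + 148*x (V(x, Y) = (148*x - 272*Y) + Y = (-272*Y + 148*x) + Y = -271*Y + 148*x)
V(-126, 100) - 1*44434 = (-271*100 + 148*(-126)) - 1*44434 = (-27100 - 18648) - 44434 = -45748 - 44434 = -90182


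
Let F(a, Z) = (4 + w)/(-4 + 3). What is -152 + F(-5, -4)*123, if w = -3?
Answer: -275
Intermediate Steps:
F(a, Z) = -1 (F(a, Z) = (4 - 3)/(-4 + 3) = 1/(-1) = 1*(-1) = -1)
-152 + F(-5, -4)*123 = -152 - 1*123 = -152 - 123 = -275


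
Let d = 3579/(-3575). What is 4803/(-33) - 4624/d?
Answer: 176108821/39369 ≈ 4473.3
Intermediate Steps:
d = -3579/3575 (d = 3579*(-1/3575) = -3579/3575 ≈ -1.0011)
4803/(-33) - 4624/d = 4803/(-33) - 4624/(-3579/3575) = 4803*(-1/33) - 4624*(-3575/3579) = -1601/11 + 16530800/3579 = 176108821/39369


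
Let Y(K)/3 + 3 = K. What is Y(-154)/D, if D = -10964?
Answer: 471/10964 ≈ 0.042959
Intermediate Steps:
Y(K) = -9 + 3*K
Y(-154)/D = (-9 + 3*(-154))/(-10964) = (-9 - 462)*(-1/10964) = -471*(-1/10964) = 471/10964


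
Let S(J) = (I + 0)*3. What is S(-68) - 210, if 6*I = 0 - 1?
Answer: -421/2 ≈ -210.50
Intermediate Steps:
I = -1/6 (I = (0 - 1)/6 = (1/6)*(-1) = -1/6 ≈ -0.16667)
S(J) = -1/2 (S(J) = (-1/6 + 0)*3 = -1/6*3 = -1/2)
S(-68) - 210 = -1/2 - 210 = -421/2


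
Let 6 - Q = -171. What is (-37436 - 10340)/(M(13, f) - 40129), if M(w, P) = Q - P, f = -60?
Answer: 11944/9973 ≈ 1.1976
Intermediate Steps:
Q = 177 (Q = 6 - 1*(-171) = 6 + 171 = 177)
M(w, P) = 177 - P
(-37436 - 10340)/(M(13, f) - 40129) = (-37436 - 10340)/((177 - 1*(-60)) - 40129) = -47776/((177 + 60) - 40129) = -47776/(237 - 40129) = -47776/(-39892) = -47776*(-1/39892) = 11944/9973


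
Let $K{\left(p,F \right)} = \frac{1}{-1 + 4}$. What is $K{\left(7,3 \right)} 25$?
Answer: $\frac{25}{3} \approx 8.3333$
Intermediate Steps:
$K{\left(p,F \right)} = \frac{1}{3}$
$K{\left(7,3 \right)} 25 = \frac{1}{3} \cdot 25 = \frac{25}{3}$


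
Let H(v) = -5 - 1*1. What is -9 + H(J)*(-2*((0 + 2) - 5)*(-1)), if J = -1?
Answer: 27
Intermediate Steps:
H(v) = -6 (H(v) = -5 - 1 = -6)
-9 + H(J)*(-2*((0 + 2) - 5)*(-1)) = -9 - 6*(-2*((0 + 2) - 5))*(-1) = -9 - 6*(-2*(2 - 5))*(-1) = -9 - 6*(-2*(-3))*(-1) = -9 - 36*(-1) = -9 - 6*(-6) = -9 + 36 = 27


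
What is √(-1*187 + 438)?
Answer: √251 ≈ 15.843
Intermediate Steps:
√(-1*187 + 438) = √(-187 + 438) = √251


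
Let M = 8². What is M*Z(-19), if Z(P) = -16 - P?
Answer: 192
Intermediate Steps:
M = 64
M*Z(-19) = 64*(-16 - 1*(-19)) = 64*(-16 + 19) = 64*3 = 192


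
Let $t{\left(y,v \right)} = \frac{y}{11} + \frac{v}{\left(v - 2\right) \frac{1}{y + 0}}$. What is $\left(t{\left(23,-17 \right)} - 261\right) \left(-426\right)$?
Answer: $\frac{21219486}{209} \approx 1.0153 \cdot 10^{5}$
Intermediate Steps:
$t{\left(y,v \right)} = \frac{y}{11} + \frac{v y}{-2 + v}$ ($t{\left(y,v \right)} = y \frac{1}{11} + \frac{v}{\left(-2 + v\right) \frac{1}{y}} = \frac{y}{11} + \frac{v}{\frac{1}{y} \left(-2 + v\right)} = \frac{y}{11} + v \frac{y}{-2 + v} = \frac{y}{11} + \frac{v y}{-2 + v}$)
$\left(t{\left(23,-17 \right)} - 261\right) \left(-426\right) = \left(\frac{2}{11} \cdot 23 \frac{1}{-2 - 17} \left(-1 + 6 \left(-17\right)\right) - 261\right) \left(-426\right) = \left(\frac{2}{11} \cdot 23 \frac{1}{-19} \left(-1 - 102\right) - 261\right) \left(-426\right) = \left(\frac{2}{11} \cdot 23 \left(- \frac{1}{19}\right) \left(-103\right) - 261\right) \left(-426\right) = \left(\frac{4738}{209} - 261\right) \left(-426\right) = \left(- \frac{49811}{209}\right) \left(-426\right) = \frac{21219486}{209}$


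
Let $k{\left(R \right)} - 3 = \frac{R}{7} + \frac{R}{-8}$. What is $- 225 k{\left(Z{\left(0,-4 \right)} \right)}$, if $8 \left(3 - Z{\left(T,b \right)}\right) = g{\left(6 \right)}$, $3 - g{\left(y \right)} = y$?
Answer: $- \frac{308475}{448} \approx -688.56$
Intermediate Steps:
$g{\left(y \right)} = 3 - y$
$Z{\left(T,b \right)} = \frac{27}{8}$ ($Z{\left(T,b \right)} = 3 - \frac{3 - 6}{8} = 3 - - \frac{3}{8} = 3 + \frac{3}{8} = \frac{27}{8}$)
$k{\left(R \right)} = 3 + \frac{R}{56}$ ($k{\left(R \right)} = 3 + \left(\frac{R}{7} + \frac{R}{-8}\right) = 3 + \left(R \frac{1}{7} + R \left(- \frac{1}{8}\right)\right) = 3 + \left(\frac{R}{7} - \frac{R}{8}\right) = 3 + \frac{R}{56}$)
$- 225 k{\left(Z{\left(0,-4 \right)} \right)} = - 225 \left(3 + \frac{1}{56} \cdot \frac{27}{8}\right) = - 225 \left(3 + \frac{27}{448}\right) = \left(-225\right) \frac{1371}{448} = - \frac{308475}{448}$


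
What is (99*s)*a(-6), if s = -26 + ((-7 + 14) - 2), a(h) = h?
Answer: 12474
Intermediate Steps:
s = -21 (s = -26 + (7 - 2) = -26 + 5 = -21)
(99*s)*a(-6) = (99*(-21))*(-6) = -2079*(-6) = 12474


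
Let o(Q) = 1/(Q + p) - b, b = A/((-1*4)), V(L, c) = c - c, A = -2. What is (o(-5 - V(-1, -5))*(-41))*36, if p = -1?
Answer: 984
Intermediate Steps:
V(L, c) = 0
b = 1/2 (b = -2/((-1*4)) = -2/(-4) = -2*(-1/4) = 1/2 ≈ 0.50000)
o(Q) = -1/2 + 1/(-1 + Q) (o(Q) = 1/(Q - 1) - 1*1/2 = 1/(-1 + Q) - 1/2 = -1/2 + 1/(-1 + Q))
(o(-5 - V(-1, -5))*(-41))*36 = (((3 - (-5 - 1*0))/(2*(-1 + (-5 - 1*0))))*(-41))*36 = (((3 - (-5 + 0))/(2*(-1 + (-5 + 0))))*(-41))*36 = (((3 - 1*(-5))/(2*(-1 - 5)))*(-41))*36 = (((1/2)*(3 + 5)/(-6))*(-41))*36 = (((1/2)*(-1/6)*8)*(-41))*36 = -2/3*(-41)*36 = (82/3)*36 = 984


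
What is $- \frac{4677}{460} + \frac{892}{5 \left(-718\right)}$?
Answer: $- \frac{344015}{33028} \approx -10.416$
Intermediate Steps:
$- \frac{4677}{460} + \frac{892}{5 \left(-718\right)} = \left(-4677\right) \frac{1}{460} + \frac{892}{-3590} = - \frac{4677}{460} + 892 \left(- \frac{1}{3590}\right) = - \frac{4677}{460} - \frac{446}{1795} = - \frac{344015}{33028}$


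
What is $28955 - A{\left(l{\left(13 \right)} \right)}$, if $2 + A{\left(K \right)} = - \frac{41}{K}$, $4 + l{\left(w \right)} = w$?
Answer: $\frac{260654}{9} \approx 28962.0$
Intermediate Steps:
$l{\left(w \right)} = -4 + w$
$A{\left(K \right)} = -2 - \frac{41}{K}$
$28955 - A{\left(l{\left(13 \right)} \right)} = 28955 - \left(-2 - \frac{41}{-4 + 13}\right) = 28955 - \left(-2 - \frac{41}{9}\right) = 28955 - - \frac{59}{9} = 28955 + \frac{59}{9} = \frac{260654}{9}$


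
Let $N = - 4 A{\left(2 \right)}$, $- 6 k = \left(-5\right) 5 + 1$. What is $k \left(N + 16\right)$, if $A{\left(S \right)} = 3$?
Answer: $16$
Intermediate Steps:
$k = 4$ ($k = - \frac{\left(-5\right) 5 + 1}{6} = - \frac{-25 + 1}{6} = \left(- \frac{1}{6}\right) \left(-24\right) = 4$)
$N = -12$ ($N = \left(-4\right) 3 = -12$)
$k \left(N + 16\right) = 4 \left(-12 + 16\right) = 4 \cdot 4 = 16$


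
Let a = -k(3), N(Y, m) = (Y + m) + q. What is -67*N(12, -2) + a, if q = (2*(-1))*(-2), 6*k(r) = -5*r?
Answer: -1871/2 ≈ -935.50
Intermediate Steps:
k(r) = -5*r/6 (k(r) = (-5*r)/6 = -5*r/6)
q = 4 (q = -2*(-2) = 4)
N(Y, m) = 4 + Y + m (N(Y, m) = (Y + m) + 4 = 4 + Y + m)
a = 5/2 (a = -(-5)*3/6 = -1*(-5/2) = 5/2 ≈ 2.5000)
-67*N(12, -2) + a = -67*(4 + 12 - 2) + 5/2 = -67*14 + 5/2 = -938 + 5/2 = -1871/2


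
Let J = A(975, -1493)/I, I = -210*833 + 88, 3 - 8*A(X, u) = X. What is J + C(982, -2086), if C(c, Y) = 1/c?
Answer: 294155/171694844 ≈ 0.0017132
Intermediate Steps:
A(X, u) = 3/8 - X/8
I = -174842 (I = -174930 + 88 = -174842)
J = 243/349684 (J = (3/8 - ⅛*975)/(-174842) = (3/8 - 975/8)*(-1/174842) = -243/2*(-1/174842) = 243/349684 ≈ 0.00069491)
J + C(982, -2086) = 243/349684 + 1/982 = 294155/171694844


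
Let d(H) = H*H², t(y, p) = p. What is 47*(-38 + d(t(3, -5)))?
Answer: -7661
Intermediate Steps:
d(H) = H³
47*(-38 + d(t(3, -5))) = 47*(-38 + (-5)³) = 47*(-38 - 125) = 47*(-163) = -7661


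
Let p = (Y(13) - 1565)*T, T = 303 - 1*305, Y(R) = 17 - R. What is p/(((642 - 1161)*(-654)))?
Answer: 1561/169713 ≈ 0.0091979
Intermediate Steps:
T = -2 (T = 303 - 305 = -2)
p = 3122 (p = ((17 - 1*13) - 1565)*(-2) = ((17 - 13) - 1565)*(-2) = (4 - 1565)*(-2) = -1561*(-2) = 3122)
p/(((642 - 1161)*(-654))) = 3122/(((642 - 1161)*(-654))) = 3122/((-519*(-654))) = 3122/339426 = 3122*(1/339426) = 1561/169713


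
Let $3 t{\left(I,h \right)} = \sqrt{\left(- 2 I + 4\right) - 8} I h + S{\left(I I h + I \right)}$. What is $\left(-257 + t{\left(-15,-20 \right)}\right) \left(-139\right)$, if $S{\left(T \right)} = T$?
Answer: $244918 - 13900 \sqrt{26} \approx 1.7404 \cdot 10^{5}$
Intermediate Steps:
$t{\left(I,h \right)} = \frac{I}{3} + \frac{h I^{2}}{3} + \frac{I h \sqrt{-4 - 2 I}}{3}$ ($t{\left(I,h \right)} = \frac{\sqrt{\left(- 2 I + 4\right) - 8} I h + \left(I I h + I\right)}{3} = \frac{\sqrt{\left(4 - 2 I\right) - 8} I h + \left(I^{2} h + I\right)}{3} = \frac{\sqrt{-4 - 2 I} I h + \left(h I^{2} + I\right)}{3} = \frac{I \sqrt{-4 - 2 I} h + \left(I + h I^{2}\right)}{3} = \frac{I h \sqrt{-4 - 2 I} + \left(I + h I^{2}\right)}{3} = \frac{I + h I^{2} + I h \sqrt{-4 - 2 I}}{3} = \frac{I}{3} + \frac{h I^{2}}{3} + \frac{I h \sqrt{-4 - 2 I}}{3}$)
$\left(-257 + t{\left(-15,-20 \right)}\right) \left(-139\right) = \left(-257 + \frac{1}{3} \left(-15\right) \left(1 - -300 - 20 \sqrt{-4 - -30}\right)\right) \left(-139\right) = \left(-257 + \frac{1}{3} \left(-15\right) \left(1 + 300 - 20 \sqrt{-4 + 30}\right)\right) \left(-139\right) = \left(-257 + \frac{1}{3} \left(-15\right) \left(1 + 300 - 20 \sqrt{26}\right)\right) \left(-139\right) = \left(-257 + \frac{1}{3} \left(-15\right) \left(301 - 20 \sqrt{26}\right)\right) \left(-139\right) = \left(-257 - \left(1505 - 100 \sqrt{26}\right)\right) \left(-139\right) = \left(-1762 + 100 \sqrt{26}\right) \left(-139\right) = 244918 - 13900 \sqrt{26}$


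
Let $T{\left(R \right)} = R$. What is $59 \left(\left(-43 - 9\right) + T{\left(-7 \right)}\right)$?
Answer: $-3481$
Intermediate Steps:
$59 \left(\left(-43 - 9\right) + T{\left(-7 \right)}\right) = 59 \left(\left(-43 - 9\right) - 7\right) = 59 \left(-52 - 7\right) = 59 \left(-59\right) = -3481$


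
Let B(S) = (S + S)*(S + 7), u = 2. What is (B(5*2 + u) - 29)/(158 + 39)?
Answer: 427/197 ≈ 2.1675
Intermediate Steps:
B(S) = 2*S*(7 + S) (B(S) = (2*S)*(7 + S) = 2*S*(7 + S))
(B(5*2 + u) - 29)/(158 + 39) = (2*(5*2 + 2)*(7 + (5*2 + 2)) - 29)/(158 + 39) = (2*(10 + 2)*(7 + (10 + 2)) - 29)/197 = (2*12*(7 + 12) - 29)*(1/197) = (2*12*19 - 29)*(1/197) = (456 - 29)*(1/197) = 427*(1/197) = 427/197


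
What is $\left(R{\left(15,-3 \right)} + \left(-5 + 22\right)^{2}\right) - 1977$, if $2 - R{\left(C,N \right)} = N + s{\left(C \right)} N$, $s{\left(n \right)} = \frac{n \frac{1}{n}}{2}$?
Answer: $- \frac{3363}{2} \approx -1681.5$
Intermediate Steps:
$s{\left(n \right)} = \frac{1}{2}$ ($s{\left(n \right)} = 1 \cdot \frac{1}{2} = \frac{1}{2}$)
$R{\left(C,N \right)} = 2 - \frac{3 N}{2}$ ($R{\left(C,N \right)} = 2 - \left(N + \frac{N}{2}\right) = 2 - \frac{3 N}{2}$)
$\left(R{\left(15,-3 \right)} + \left(-5 + 22\right)^{2}\right) - 1977 = \left(\left(2 - - \frac{9}{2}\right) + \left(-5 + 22\right)^{2}\right) - 1977 = \left(\left(2 + \frac{9}{2}\right) + 17^{2}\right) - 1977 = \left(\frac{13}{2} + 289\right) - 1977 = \frac{591}{2} - 1977 = - \frac{3363}{2}$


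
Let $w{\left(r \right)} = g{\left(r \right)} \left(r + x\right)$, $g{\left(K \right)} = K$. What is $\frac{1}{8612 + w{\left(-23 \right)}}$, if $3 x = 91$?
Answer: $\frac{3}{25330} \approx 0.00011844$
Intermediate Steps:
$x = \frac{91}{3}$ ($x = \frac{1}{3} \cdot 91 = \frac{91}{3} \approx 30.333$)
$w{\left(r \right)} = r \left(\frac{91}{3} + r\right)$ ($w{\left(r \right)} = r \left(r + \frac{91}{3}\right) = r \left(\frac{91}{3} + r\right)$)
$\frac{1}{8612 + w{\left(-23 \right)}} = \frac{1}{8612 + \frac{1}{3} \left(-23\right) \left(91 + 3 \left(-23\right)\right)} = \frac{1}{8612 + \frac{1}{3} \left(-23\right) \left(91 - 69\right)} = \frac{1}{8612 + \frac{1}{3} \left(-23\right) 22} = \frac{1}{8612 - \frac{506}{3}} = \frac{1}{\frac{25330}{3}} = \frac{3}{25330}$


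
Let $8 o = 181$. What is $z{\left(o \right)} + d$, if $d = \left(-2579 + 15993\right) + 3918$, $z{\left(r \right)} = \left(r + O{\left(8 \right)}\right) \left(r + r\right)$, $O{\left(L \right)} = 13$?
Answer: $\frac{606209}{32} \approx 18944.0$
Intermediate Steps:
$o = \frac{181}{8}$ ($o = \frac{1}{8} \cdot 181 = \frac{181}{8} \approx 22.625$)
$z{\left(r \right)} = 2 r \left(13 + r\right)$ ($z{\left(r \right)} = \left(r + 13\right) \left(r + r\right) = \left(13 + r\right) 2 r = 2 r \left(13 + r\right)$)
$d = 17332$ ($d = 13414 + 3918 = 17332$)
$z{\left(o \right)} + d = 2 \cdot \frac{181}{8} \left(13 + \frac{181}{8}\right) + 17332 = 2 \cdot \frac{181}{8} \cdot \frac{285}{8} + 17332 = \frac{51585}{32} + 17332 = \frac{606209}{32}$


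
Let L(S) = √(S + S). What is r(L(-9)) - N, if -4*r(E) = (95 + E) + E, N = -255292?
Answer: 1021073/4 - 3*I*√2/2 ≈ 2.5527e+5 - 2.1213*I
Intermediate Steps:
L(S) = √2*√S (L(S) = √(2*S) = √2*√S)
r(E) = -95/4 - E/2 (r(E) = -((95 + E) + E)/4 = -(95 + 2*E)/4 = -95/4 - E/2)
r(L(-9)) - N = (-95/4 - √2*√(-9)/2) - 1*(-255292) = (-95/4 - √2*3*I/2) + 255292 = (-95/4 - 3*I*√2/2) + 255292 = 1021073/4 - 3*I*√2/2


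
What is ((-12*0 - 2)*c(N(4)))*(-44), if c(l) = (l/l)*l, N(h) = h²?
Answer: 1408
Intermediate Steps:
c(l) = l (c(l) = 1*l = l)
((-12*0 - 2)*c(N(4)))*(-44) = ((-12*0 - 2)*4²)*(-44) = ((-4*0 - 2)*16)*(-44) = ((0 - 2)*16)*(-44) = -2*16*(-44) = -32*(-44) = 1408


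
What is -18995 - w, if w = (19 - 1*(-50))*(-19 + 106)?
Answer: -24998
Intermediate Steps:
w = 6003 (w = (19 + 50)*87 = 69*87 = 6003)
-18995 - w = -18995 - 1*6003 = -18995 - 6003 = -24998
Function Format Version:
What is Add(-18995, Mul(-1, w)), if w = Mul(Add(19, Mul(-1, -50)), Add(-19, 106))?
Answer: -24998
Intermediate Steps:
w = 6003 (w = Mul(Add(19, 50), 87) = Mul(69, 87) = 6003)
Add(-18995, Mul(-1, w)) = Add(-18995, Mul(-1, 6003)) = Add(-18995, -6003) = -24998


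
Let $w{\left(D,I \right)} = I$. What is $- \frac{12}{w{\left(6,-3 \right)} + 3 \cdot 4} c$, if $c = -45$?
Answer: $60$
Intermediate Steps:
$- \frac{12}{w{\left(6,-3 \right)} + 3 \cdot 4} c = - \frac{12}{-3 + 3 \cdot 4} \left(-45\right) = - \frac{12}{-3 + 12} \left(-45\right) = - \frac{12}{9} \left(-45\right) = \left(-12\right) \frac{1}{9} \left(-45\right) = \left(- \frac{4}{3}\right) \left(-45\right) = 60$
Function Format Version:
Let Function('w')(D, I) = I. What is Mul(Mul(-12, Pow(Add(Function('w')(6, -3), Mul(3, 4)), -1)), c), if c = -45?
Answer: 60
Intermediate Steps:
Mul(Mul(-12, Pow(Add(Function('w')(6, -3), Mul(3, 4)), -1)), c) = Mul(Mul(-12, Pow(Add(-3, Mul(3, 4)), -1)), -45) = Mul(Mul(-12, Pow(Add(-3, 12), -1)), -45) = Mul(Mul(-12, Pow(9, -1)), -45) = Mul(Mul(-12, Rational(1, 9)), -45) = Mul(Rational(-4, 3), -45) = 60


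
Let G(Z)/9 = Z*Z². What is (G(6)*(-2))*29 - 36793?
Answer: -149545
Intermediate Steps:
G(Z) = 9*Z³ (G(Z) = 9*(Z*Z²) = 9*Z³)
(G(6)*(-2))*29 - 36793 = ((9*6³)*(-2))*29 - 36793 = ((9*216)*(-2))*29 - 36793 = (1944*(-2))*29 - 36793 = -3888*29 - 36793 = -112752 - 36793 = -149545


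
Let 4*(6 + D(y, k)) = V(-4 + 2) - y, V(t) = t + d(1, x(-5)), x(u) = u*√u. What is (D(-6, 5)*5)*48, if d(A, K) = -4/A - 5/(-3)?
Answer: -1340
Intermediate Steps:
x(u) = u^(3/2)
d(A, K) = 5/3 - 4/A (d(A, K) = -4/A - 5*(-⅓) = -4/A + 5/3 = 5/3 - 4/A)
V(t) = -7/3 + t (V(t) = t + (5/3 - 4/1) = t + (5/3 - 4*1) = t + (5/3 - 4) = t - 7/3 = -7/3 + t)
D(y, k) = -85/12 - y/4 (D(y, k) = -6 + ((-7/3 + (-4 + 2)) - y)/4 = -6 + ((-7/3 - 2) - y)/4 = -6 + (-13/3 - y)/4 = -6 + (-13/12 - y/4) = -85/12 - y/4)
(D(-6, 5)*5)*48 = ((-85/12 - ¼*(-6))*5)*48 = ((-85/12 + 3/2)*5)*48 = -67/12*5*48 = -335/12*48 = -1340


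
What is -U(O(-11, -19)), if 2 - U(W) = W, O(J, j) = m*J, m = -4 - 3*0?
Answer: 42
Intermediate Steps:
m = -4 (m = -4 + 0 = -4)
O(J, j) = -4*J
U(W) = 2 - W
-U(O(-11, -19)) = -(2 - (-4)*(-11)) = -(2 - 1*44) = -(2 - 44) = -1*(-42) = 42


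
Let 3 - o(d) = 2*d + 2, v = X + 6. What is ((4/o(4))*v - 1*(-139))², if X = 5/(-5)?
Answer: 908209/49 ≈ 18535.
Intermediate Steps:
X = -1 (X = 5*(-⅕) = -1)
v = 5 (v = -1 + 6 = 5)
o(d) = 1 - 2*d (o(d) = 3 - (2*d + 2) = 3 - (2 + 2*d) = 3 + (-2 - 2*d) = 1 - 2*d)
((4/o(4))*v - 1*(-139))² = ((4/(1 - 2*4))*5 - 1*(-139))² = ((4/(1 - 8))*5 + 139)² = ((4/(-7))*5 + 139)² = ((4*(-⅐))*5 + 139)² = (-4/7*5 + 139)² = (-20/7 + 139)² = (953/7)² = 908209/49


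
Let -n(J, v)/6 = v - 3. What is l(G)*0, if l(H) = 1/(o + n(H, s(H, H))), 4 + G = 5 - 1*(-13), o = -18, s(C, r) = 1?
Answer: 0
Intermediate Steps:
n(J, v) = 18 - 6*v (n(J, v) = -6*(v - 3) = -6*(-3 + v) = 18 - 6*v)
G = 14 (G = -4 + (5 - 1*(-13)) = -4 + (5 + 13) = -4 + 18 = 14)
l(H) = -1/6 (l(H) = 1/(-18 + (18 - 6*1)) = 1/(-18 + (18 - 6)) = 1/(-18 + 12) = 1/(-6) = -1/6)
l(G)*0 = -1/6*0 = 0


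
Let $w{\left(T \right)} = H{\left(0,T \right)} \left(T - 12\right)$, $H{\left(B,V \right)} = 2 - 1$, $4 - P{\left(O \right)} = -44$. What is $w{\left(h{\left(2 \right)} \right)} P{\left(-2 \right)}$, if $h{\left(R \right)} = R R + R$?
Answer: $-288$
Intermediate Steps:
$P{\left(O \right)} = 48$ ($P{\left(O \right)} = 4 - -44 = 4 + 44 = 48$)
$h{\left(R \right)} = R + R^{2}$ ($h{\left(R \right)} = R^{2} + R = R + R^{2}$)
$H{\left(B,V \right)} = 1$
$w{\left(T \right)} = -12 + T$ ($w{\left(T \right)} = 1 \left(T - 12\right) = 1 \left(-12 + T\right) = -12 + T$)
$w{\left(h{\left(2 \right)} \right)} P{\left(-2 \right)} = \left(-12 + 2 \left(1 + 2\right)\right) 48 = \left(-12 + 2 \cdot 3\right) 48 = \left(-12 + 6\right) 48 = \left(-6\right) 48 = -288$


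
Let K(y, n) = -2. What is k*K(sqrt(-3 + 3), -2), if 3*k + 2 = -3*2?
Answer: 16/3 ≈ 5.3333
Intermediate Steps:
k = -8/3 (k = -2/3 + (-3*2)/3 = -2/3 + (1/3)*(-6) = -2/3 - 2 = -8/3 ≈ -2.6667)
k*K(sqrt(-3 + 3), -2) = -8/3*(-2) = 16/3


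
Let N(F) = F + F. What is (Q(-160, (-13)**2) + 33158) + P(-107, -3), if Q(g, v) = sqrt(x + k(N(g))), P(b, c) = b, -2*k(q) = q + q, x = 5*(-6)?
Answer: 33051 + sqrt(290) ≈ 33068.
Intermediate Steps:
N(F) = 2*F
x = -30
k(q) = -q (k(q) = -(q + q)/2 = -q)
Q(g, v) = sqrt(-30 - 2*g)
(Q(-160, (-13)**2) + 33158) + P(-107, -3) = (sqrt(-30 - 2*(-160)) + 33158) - 107 = (sqrt(-30 + 320) + 33158) - 107 = (sqrt(290) + 33158) - 107 = (33158 + sqrt(290)) - 107 = 33051 + sqrt(290)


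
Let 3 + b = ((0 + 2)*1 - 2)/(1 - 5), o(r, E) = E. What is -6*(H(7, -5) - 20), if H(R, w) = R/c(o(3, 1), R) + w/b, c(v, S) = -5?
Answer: 592/5 ≈ 118.40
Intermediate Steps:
b = -3 (b = -3 + ((0 + 2)*1 - 2)/(1 - 5) = -3 + (2*1 - 2)/(-4) = -3 + (2 - 2)*(-1/4) = -3 + 0*(-1/4) = -3 + 0 = -3)
H(R, w) = -w/3 - R/5 (H(R, w) = R/(-5) + w/(-3) = R*(-1/5) + w*(-1/3) = -R/5 - w/3 = -w/3 - R/5)
-6*(H(7, -5) - 20) = -6*((-1/3*(-5) - 1/5*7) - 20) = -6*((5/3 - 7/5) - 20) = -6*(4/15 - 20) = -6*(-296/15) = 592/5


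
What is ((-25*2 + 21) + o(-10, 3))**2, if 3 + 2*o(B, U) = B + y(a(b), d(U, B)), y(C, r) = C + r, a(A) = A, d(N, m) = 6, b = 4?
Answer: 3721/4 ≈ 930.25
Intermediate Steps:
o(B, U) = 7/2 + B/2 (o(B, U) = -3/2 + (B + (4 + 6))/2 = -3/2 + (B + 10)/2 = -3/2 + (10 + B)/2 = -3/2 + (5 + B/2) = 7/2 + B/2)
((-25*2 + 21) + o(-10, 3))**2 = ((-25*2 + 21) + (7/2 + (1/2)*(-10)))**2 = ((-50 + 21) + (7/2 - 5))**2 = (-29 - 3/2)**2 = (-61/2)**2 = 3721/4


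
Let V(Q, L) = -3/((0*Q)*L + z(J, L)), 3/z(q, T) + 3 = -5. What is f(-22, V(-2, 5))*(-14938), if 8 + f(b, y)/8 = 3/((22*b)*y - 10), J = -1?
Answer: 618612456/647 ≈ 9.5612e+5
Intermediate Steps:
z(q, T) = -3/8 (z(q, T) = 3/(-3 - 5) = 3/(-8) = 3*(-⅛) = -3/8)
V(Q, L) = 8 (V(Q, L) = -3/((0*Q)*L - 3/8) = -3/(0*L - 3/8) = -3/(0 - 3/8) = -3/(-3/8) = -3*(-8/3) = 8)
f(b, y) = -64 + 24/(-10 + 22*b*y) (f(b, y) = -64 + 8*(3/((22*b)*y - 10)) = -64 + 8*(3/(22*b*y - 10)) = -64 + 8*(3/(-10 + 22*b*y)) = -64 + 24/(-10 + 22*b*y))
f(-22, V(-2, 5))*(-14938) = (4*(83 - 176*(-22)*8)/(-5 + 11*(-22)*8))*(-14938) = (4*(83 + 30976)/(-5 - 1936))*(-14938) = (4*31059/(-1941))*(-14938) = (4*(-1/1941)*31059)*(-14938) = -41412/647*(-14938) = 618612456/647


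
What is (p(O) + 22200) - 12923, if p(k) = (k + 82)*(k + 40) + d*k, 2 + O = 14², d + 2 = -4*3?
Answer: 71145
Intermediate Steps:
d = -14 (d = -2 - 4*3 = -2 - 12 = -14)
O = 194 (O = -2 + 14² = -2 + 196 = 194)
p(k) = -14*k + (40 + k)*(82 + k) (p(k) = (k + 82)*(k + 40) - 14*k = (82 + k)*(40 + k) - 14*k = (40 + k)*(82 + k) - 14*k = -14*k + (40 + k)*(82 + k))
(p(O) + 22200) - 12923 = ((3280 + 194² + 108*194) + 22200) - 12923 = ((3280 + 37636 + 20952) + 22200) - 12923 = (61868 + 22200) - 12923 = 84068 - 12923 = 71145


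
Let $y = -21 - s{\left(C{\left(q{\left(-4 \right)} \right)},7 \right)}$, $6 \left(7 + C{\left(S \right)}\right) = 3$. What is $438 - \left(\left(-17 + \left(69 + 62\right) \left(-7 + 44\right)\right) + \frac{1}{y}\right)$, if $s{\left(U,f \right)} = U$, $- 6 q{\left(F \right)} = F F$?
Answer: $- \frac{127366}{29} \approx -4391.9$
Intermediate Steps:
$q{\left(F \right)} = - \frac{F^{2}}{6}$ ($q{\left(F \right)} = - \frac{F F}{6} = - \frac{F^{2}}{6}$)
$C{\left(S \right)} = - \frac{13}{2}$ ($C{\left(S \right)} = -7 + \frac{1}{6} \cdot 3 = -7 + \frac{1}{2} = - \frac{13}{2}$)
$y = - \frac{29}{2}$ ($y = -21 - - \frac{13}{2} = -21 + \frac{13}{2} = - \frac{29}{2} \approx -14.5$)
$438 - \left(\left(-17 + \left(69 + 62\right) \left(-7 + 44\right)\right) + \frac{1}{y}\right) = 438 - \left(\left(-17 + \left(69 + 62\right) \left(-7 + 44\right)\right) + \frac{1}{- \frac{29}{2}}\right) = 438 - \left(\left(-17 + 131 \cdot 37\right) - \frac{2}{29}\right) = 438 - \left(\left(-17 + 4847\right) - \frac{2}{29}\right) = 438 - \left(4830 - \frac{2}{29}\right) = 438 - \frac{140068}{29} = - \frac{127366}{29}$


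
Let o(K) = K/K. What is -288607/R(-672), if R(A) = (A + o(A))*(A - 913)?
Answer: -26237/96685 ≈ -0.27137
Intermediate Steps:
o(K) = 1
R(A) = (1 + A)*(-913 + A) (R(A) = (A + 1)*(A - 913) = (1 + A)*(-913 + A))
-288607/R(-672) = -288607/(-913 + (-672)² - 912*(-672)) = -288607/(-913 + 451584 + 612864) = -288607/1063535 = -288607*1/1063535 = -26237/96685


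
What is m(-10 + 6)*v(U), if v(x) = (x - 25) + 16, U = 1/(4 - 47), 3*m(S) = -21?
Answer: 2716/43 ≈ 63.163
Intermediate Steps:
m(S) = -7 (m(S) = (⅓)*(-21) = -7)
U = -1/43 (U = 1/(-43) = -1/43 ≈ -0.023256)
v(x) = -9 + x (v(x) = (-25 + x) + 16 = -9 + x)
m(-10 + 6)*v(U) = -7*(-9 - 1/43) = -7*(-388/43) = 2716/43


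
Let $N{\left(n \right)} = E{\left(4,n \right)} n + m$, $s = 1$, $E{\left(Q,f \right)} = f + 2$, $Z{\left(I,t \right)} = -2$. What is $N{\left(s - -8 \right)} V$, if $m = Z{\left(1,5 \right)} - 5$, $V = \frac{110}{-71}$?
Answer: $- \frac{10120}{71} \approx -142.54$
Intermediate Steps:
$E{\left(Q,f \right)} = 2 + f$
$V = - \frac{110}{71}$ ($V = 110 \left(- \frac{1}{71}\right) = - \frac{110}{71} \approx -1.5493$)
$m = -7$ ($m = -2 - 5 = -7$)
$N{\left(n \right)} = -7 + n \left(2 + n\right)$ ($N{\left(n \right)} = \left(2 + n\right) n - 7 = n \left(2 + n\right) - 7 = -7 + n \left(2 + n\right)$)
$N{\left(s - -8 \right)} V = \left(-7 + \left(1 - -8\right) \left(2 + \left(1 - -8\right)\right)\right) \left(- \frac{110}{71}\right) = \left(-7 + \left(1 + 8\right) \left(2 + \left(1 + 8\right)\right)\right) \left(- \frac{110}{71}\right) = \left(-7 + 9 \left(2 + 9\right)\right) \left(- \frac{110}{71}\right) = \left(-7 + 9 \cdot 11\right) \left(- \frac{110}{71}\right) = \left(-7 + 99\right) \left(- \frac{110}{71}\right) = 92 \left(- \frac{110}{71}\right) = - \frac{10120}{71}$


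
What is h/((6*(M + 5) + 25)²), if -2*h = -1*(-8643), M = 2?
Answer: -129/134 ≈ -0.96269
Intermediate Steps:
h = -8643/2 (h = -(-1)*(-8643)/2 = -½*8643 = -8643/2 ≈ -4321.5)
h/((6*(M + 5) + 25)²) = -8643/(2*(6*(2 + 5) + 25)²) = -8643/(2*(6*7 + 25)²) = -8643/(2*(42 + 25)²) = -8643/(2*(67²)) = -8643/2/4489 = -8643/2*1/4489 = -129/134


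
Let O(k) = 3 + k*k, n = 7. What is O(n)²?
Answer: 2704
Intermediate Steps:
O(k) = 3 + k²
O(n)² = (3 + 7²)² = (3 + 49)² = 52² = 2704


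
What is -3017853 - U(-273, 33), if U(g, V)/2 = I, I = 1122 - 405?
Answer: -3019287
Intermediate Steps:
I = 717
U(g, V) = 1434 (U(g, V) = 2*717 = 1434)
-3017853 - U(-273, 33) = -3017853 - 1*1434 = -3017853 - 1434 = -3019287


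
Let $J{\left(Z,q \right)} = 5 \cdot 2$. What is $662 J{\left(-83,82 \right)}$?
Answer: $6620$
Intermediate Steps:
$J{\left(Z,q \right)} = 10$
$662 J{\left(-83,82 \right)} = 662 \cdot 10 = 6620$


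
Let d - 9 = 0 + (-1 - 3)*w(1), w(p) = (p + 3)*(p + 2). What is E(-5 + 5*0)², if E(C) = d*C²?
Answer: 950625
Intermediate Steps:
w(p) = (2 + p)*(3 + p) (w(p) = (3 + p)*(2 + p) = (2 + p)*(3 + p))
d = -39 (d = 9 + (0 + (-1 - 3)*(6 + 1² + 5*1)) = 9 + (0 - 4*(6 + 1 + 5)) = 9 + (0 - 4*12) = 9 + (0 - 48) = 9 - 48 = -39)
E(C) = -39*C²
E(-5 + 5*0)² = (-39*(-5 + 5*0)²)² = (-39*(-5 + 0)²)² = (-39*(-5)²)² = (-39*25)² = (-975)² = 950625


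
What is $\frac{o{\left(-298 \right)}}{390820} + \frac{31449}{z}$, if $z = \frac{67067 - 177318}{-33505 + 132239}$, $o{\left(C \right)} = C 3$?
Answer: $- \frac{606764819734257}{21544147910} \approx -28164.0$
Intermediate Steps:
$o{\left(C \right)} = 3 C$
$z = - \frac{110251}{98734} \approx -1.1166$
$\frac{o{\left(-298 \right)}}{390820} + \frac{31449}{z} = \frac{3 \left(-298\right)}{390820} + \frac{31449}{- \frac{110251}{98734}} = \left(-894\right) \frac{1}{390820} + 31449 \left(- \frac{98734}{110251}\right) = - \frac{447}{195410} - \frac{3105085566}{110251} = - \frac{606764819734257}{21544147910}$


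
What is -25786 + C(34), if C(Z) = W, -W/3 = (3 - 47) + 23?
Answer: -25723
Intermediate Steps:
W = 63 (W = -3*((3 - 47) + 23) = -3*(-44 + 23) = -3*(-21) = 63)
C(Z) = 63
-25786 + C(34) = -25786 + 63 = -25723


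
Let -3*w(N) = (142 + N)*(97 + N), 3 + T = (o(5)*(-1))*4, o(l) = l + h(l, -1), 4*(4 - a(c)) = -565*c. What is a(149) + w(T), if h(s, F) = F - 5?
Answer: 196547/12 ≈ 16379.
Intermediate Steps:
h(s, F) = -5 + F
a(c) = 4 + 565*c/4 (a(c) = 4 - (-565)*c/4 = 4 + 565*c/4)
o(l) = -6 + l (o(l) = l + (-5 - 1) = l - 6 = -6 + l)
T = 1 (T = -3 + ((-6 + 5)*(-1))*4 = -3 - 1*(-1)*4 = -3 + 1*4 = -3 + 4 = 1)
w(N) = -(97 + N)*(142 + N)/3 (w(N) = -(142 + N)*(97 + N)/3 = -(97 + N)*(142 + N)/3)
a(149) + w(T) = (4 + (565/4)*149) + (-13774/3 - 239/3*1 - ⅓*1²) = (4 + 84185/4) + (-13774/3 - 239/3 - ⅓*1) = 84201/4 + (-13774/3 - 239/3 - ⅓) = 84201/4 - 14014/3 = 196547/12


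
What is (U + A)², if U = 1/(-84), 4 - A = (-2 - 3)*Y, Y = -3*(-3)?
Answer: 16933225/7056 ≈ 2399.8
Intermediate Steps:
Y = 9
A = 49 (A = 4 - (-2 - 3)*9 = 4 - (-5)*9 = 4 - 1*(-45) = 4 + 45 = 49)
U = -1/84 ≈ -0.011905
(U + A)² = (-1/84 + 49)² = (4115/84)² = 16933225/7056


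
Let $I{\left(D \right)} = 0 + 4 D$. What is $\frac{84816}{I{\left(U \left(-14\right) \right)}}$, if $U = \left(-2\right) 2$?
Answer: $\frac{5301}{14} \approx 378.64$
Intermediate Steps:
$U = -4$
$I{\left(D \right)} = 4 D$
$\frac{84816}{I{\left(U \left(-14\right) \right)}} = \frac{84816}{4 \left(\left(-4\right) \left(-14\right)\right)} = \frac{84816}{4 \cdot 56} = \frac{84816}{224} = 84816 \cdot \frac{1}{224} = \frac{5301}{14}$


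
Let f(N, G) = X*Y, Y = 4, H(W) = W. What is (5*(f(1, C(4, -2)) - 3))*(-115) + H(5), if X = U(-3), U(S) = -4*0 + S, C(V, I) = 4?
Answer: 8630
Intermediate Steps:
U(S) = S (U(S) = 0 + S = S)
X = -3
f(N, G) = -12 (f(N, G) = -3*4 = -12)
(5*(f(1, C(4, -2)) - 3))*(-115) + H(5) = (5*(-12 - 3))*(-115) + 5 = (5*(-15))*(-115) + 5 = -75*(-115) + 5 = 8625 + 5 = 8630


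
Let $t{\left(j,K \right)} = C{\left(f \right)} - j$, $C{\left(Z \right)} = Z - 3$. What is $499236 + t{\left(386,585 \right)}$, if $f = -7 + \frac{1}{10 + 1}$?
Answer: $\frac{5487241}{11} \approx 4.9884 \cdot 10^{5}$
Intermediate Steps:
$f = - \frac{76}{11}$ ($f = -7 + \frac{1}{11} = - \frac{76}{11} \approx -6.9091$)
$C{\left(Z \right)} = -3 + Z$
$t{\left(j,K \right)} = - \frac{109}{11} - j$ ($t{\left(j,K \right)} = \left(-3 - \frac{76}{11}\right) - j = - \frac{109}{11} - j$)
$499236 + t{\left(386,585 \right)} = 499236 - \frac{4355}{11} = \frac{5487241}{11}$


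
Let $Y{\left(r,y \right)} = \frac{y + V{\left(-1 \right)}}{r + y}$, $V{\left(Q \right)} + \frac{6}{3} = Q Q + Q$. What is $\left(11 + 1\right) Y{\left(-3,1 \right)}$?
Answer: $6$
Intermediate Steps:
$V{\left(Q \right)} = -2 + Q + Q^{2}$ ($V{\left(Q \right)} = -2 + \left(Q Q + Q\right) = -2 + \left(Q^{2} + Q\right) = -2 + \left(Q + Q^{2}\right) = -2 + Q + Q^{2}$)
$Y{\left(r,y \right)} = \frac{-2 + y}{r + y}$ ($Y{\left(r,y \right)} = \frac{y - \left(3 - 1\right)}{r + y} = \frac{y - 2}{r + y} = \frac{-2 + y}{r + y}$)
$\left(11 + 1\right) Y{\left(-3,1 \right)} = \left(11 + 1\right) \frac{-2 + 1}{-3 + 1} = 12 \frac{1}{-2} \left(-1\right) = 12 \left(\left(- \frac{1}{2}\right) \left(-1\right)\right) = 12 \cdot \frac{1}{2} = 6$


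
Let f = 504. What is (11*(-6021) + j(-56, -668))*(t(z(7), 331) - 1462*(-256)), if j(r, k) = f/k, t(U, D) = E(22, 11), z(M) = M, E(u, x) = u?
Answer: -4139954768682/167 ≈ -2.4790e+10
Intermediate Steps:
t(U, D) = 22
j(r, k) = 504/k
(11*(-6021) + j(-56, -668))*(t(z(7), 331) - 1462*(-256)) = (11*(-6021) + 504/(-668))*(22 - 1462*(-256)) = (-66231 + 504*(-1/668))*(22 + 374272) = (-66231 - 126/167)*374294 = -11060703/167*374294 = -4139954768682/167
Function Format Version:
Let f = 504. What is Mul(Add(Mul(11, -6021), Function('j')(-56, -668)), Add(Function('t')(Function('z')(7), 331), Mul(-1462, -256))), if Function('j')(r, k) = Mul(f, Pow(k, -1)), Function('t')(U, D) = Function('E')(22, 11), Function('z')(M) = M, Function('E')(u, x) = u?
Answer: Rational(-4139954768682, 167) ≈ -2.4790e+10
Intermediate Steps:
Function('t')(U, D) = 22
Function('j')(r, k) = Mul(504, Pow(k, -1))
Mul(Add(Mul(11, -6021), Function('j')(-56, -668)), Add(Function('t')(Function('z')(7), 331), Mul(-1462, -256))) = Mul(Add(Mul(11, -6021), Mul(504, Pow(-668, -1))), Add(22, Mul(-1462, -256))) = Mul(Add(-66231, Mul(504, Rational(-1, 668))), Add(22, 374272)) = Mul(Add(-66231, Rational(-126, 167)), 374294) = Mul(Rational(-11060703, 167), 374294) = Rational(-4139954768682, 167)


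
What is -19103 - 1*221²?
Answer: -67944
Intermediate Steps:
-19103 - 1*221² = -19103 - 1*48841 = -19103 - 48841 = -67944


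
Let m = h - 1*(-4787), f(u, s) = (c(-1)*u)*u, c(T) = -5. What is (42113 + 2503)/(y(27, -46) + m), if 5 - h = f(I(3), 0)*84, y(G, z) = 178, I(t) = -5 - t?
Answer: 1716/1225 ≈ 1.4008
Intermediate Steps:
f(u, s) = -5*u² (f(u, s) = (-5*u)*u = -5*u²)
h = 26885 (h = 5 - (-5*(-5 - 1*3)²)*84 = 5 - (-5*(-5 - 3)²)*84 = 5 - (-5*(-8)²)*84 = 5 - (-5*64)*84 = 5 - (-320)*84 = 5 - 1*(-26880) = 5 + 26880 = 26885)
m = 31672 (m = 26885 - 1*(-4787) = 26885 + 4787 = 31672)
(42113 + 2503)/(y(27, -46) + m) = (42113 + 2503)/(178 + 31672) = 44616/31850 = 44616*(1/31850) = 1716/1225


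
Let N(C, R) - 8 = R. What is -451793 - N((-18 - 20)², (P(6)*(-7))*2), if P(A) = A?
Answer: -451717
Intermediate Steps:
N(C, R) = 8 + R
-451793 - N((-18 - 20)², (P(6)*(-7))*2) = -451793 - (8 + (6*(-7))*2) = -451793 - (8 - 42*2) = -451793 - (8 - 84) = -451793 - 1*(-76) = -451793 + 76 = -451717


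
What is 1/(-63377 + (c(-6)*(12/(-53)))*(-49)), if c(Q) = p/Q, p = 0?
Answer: -1/63377 ≈ -1.5779e-5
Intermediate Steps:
c(Q) = 0 (c(Q) = 0/Q = 0)
1/(-63377 + (c(-6)*(12/(-53)))*(-49)) = 1/(-63377 + (0*(12/(-53)))*(-49)) = 1/(-63377 + (0*(12*(-1/53)))*(-49)) = 1/(-63377 + (0*(-12/53))*(-49)) = 1/(-63377 + 0*(-49)) = 1/(-63377 + 0) = 1/(-63377) = -1/63377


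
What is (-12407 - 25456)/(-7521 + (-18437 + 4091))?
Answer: 12621/7289 ≈ 1.7315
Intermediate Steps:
(-12407 - 25456)/(-7521 + (-18437 + 4091)) = -37863/(-7521 - 14346) = -37863/(-21867) = -37863*(-1/21867) = 12621/7289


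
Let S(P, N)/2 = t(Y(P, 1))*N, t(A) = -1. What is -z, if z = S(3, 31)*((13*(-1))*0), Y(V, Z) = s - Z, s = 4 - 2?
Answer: 0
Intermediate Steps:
s = 2
Y(V, Z) = 2 - Z
S(P, N) = -2*N (S(P, N) = 2*(-N) = -2*N)
z = 0 (z = (-2*31)*((13*(-1))*0) = -(-806)*0 = -62*0 = 0)
-z = -1*0 = 0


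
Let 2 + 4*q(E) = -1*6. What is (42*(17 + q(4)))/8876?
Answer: 45/634 ≈ 0.070978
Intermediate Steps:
q(E) = -2 (q(E) = -1/2 + (-1*6)/4 = -1/2 + (1/4)*(-6) = -1/2 - 3/2 = -2)
(42*(17 + q(4)))/8876 = (42*(17 - 2))/8876 = (42*15)*(1/8876) = 630*(1/8876) = 45/634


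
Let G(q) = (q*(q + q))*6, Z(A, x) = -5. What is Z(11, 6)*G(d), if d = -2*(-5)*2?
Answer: -24000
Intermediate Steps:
d = 20 (d = 10*2 = 20)
G(q) = 12*q² (G(q) = (q*(2*q))*6 = (2*q²)*6 = 12*q²)
Z(11, 6)*G(d) = -60*20² = -60*400 = -5*4800 = -24000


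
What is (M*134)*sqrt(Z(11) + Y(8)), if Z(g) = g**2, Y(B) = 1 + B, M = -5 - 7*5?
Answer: -5360*sqrt(130) ≈ -61113.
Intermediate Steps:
M = -40 (M = -5 - 35 = -40)
(M*134)*sqrt(Z(11) + Y(8)) = (-40*134)*sqrt(11**2 + (1 + 8)) = -5360*sqrt(121 + 9) = -5360*sqrt(130)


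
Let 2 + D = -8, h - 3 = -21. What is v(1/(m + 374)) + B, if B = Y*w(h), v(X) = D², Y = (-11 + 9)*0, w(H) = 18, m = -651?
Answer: 100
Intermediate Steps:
h = -18 (h = 3 - 21 = -18)
D = -10 (D = -2 - 8 = -10)
Y = 0 (Y = -2*0 = 0)
v(X) = 100 (v(X) = (-10)² = 100)
B = 0 (B = 0*18 = 0)
v(1/(m + 374)) + B = 100 + 0 = 100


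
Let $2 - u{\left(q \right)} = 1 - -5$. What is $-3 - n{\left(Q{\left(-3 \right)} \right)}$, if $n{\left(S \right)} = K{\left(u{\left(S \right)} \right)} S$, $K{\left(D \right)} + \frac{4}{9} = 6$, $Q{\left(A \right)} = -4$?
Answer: $\frac{173}{9} \approx 19.222$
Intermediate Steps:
$u{\left(q \right)} = -4$ ($u{\left(q \right)} = 2 - \left(1 - -5\right) = 2 - \left(1 + 5\right) = 2 - 6 = -4$)
$K{\left(D \right)} = \frac{50}{9}$ ($K{\left(D \right)} = - \frac{4}{9} + 6 = \frac{50}{9}$)
$n{\left(S \right)} = \frac{50 S}{9}$
$-3 - n{\left(Q{\left(-3 \right)} \right)} = -3 - \frac{50}{9} \left(-4\right) = -3 - - \frac{200}{9} = -3 + \frac{200}{9} = \frac{173}{9}$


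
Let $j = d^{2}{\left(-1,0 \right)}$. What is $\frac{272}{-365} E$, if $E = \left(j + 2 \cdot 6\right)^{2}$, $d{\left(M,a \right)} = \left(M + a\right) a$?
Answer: $- \frac{39168}{365} \approx -107.31$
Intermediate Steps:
$d{\left(M,a \right)} = a \left(M + a\right)$
$j = 0$ ($j = \left(0 \left(-1 + 0\right)\right)^{2} = \left(0 \left(-1\right)\right)^{2} = 0^{2} = 0$)
$E = 144$ ($E = \left(0 + 2 \cdot 6\right)^{2} = \left(0 + 12\right)^{2} = 12^{2} = 144$)
$\frac{272}{-365} E = \frac{272}{-365} \cdot 144 = 272 \left(- \frac{1}{365}\right) 144 = \left(- \frac{272}{365}\right) 144 = - \frac{39168}{365}$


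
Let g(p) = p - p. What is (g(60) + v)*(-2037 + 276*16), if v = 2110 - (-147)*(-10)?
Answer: 1522560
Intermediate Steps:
v = 640 (v = 2110 - 1*1470 = 2110 - 1470 = 640)
g(p) = 0
(g(60) + v)*(-2037 + 276*16) = (0 + 640)*(-2037 + 276*16) = 640*(-2037 + 4416) = 640*2379 = 1522560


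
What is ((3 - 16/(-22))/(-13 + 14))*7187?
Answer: 294667/11 ≈ 26788.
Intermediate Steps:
((3 - 16/(-22))/(-13 + 14))*7187 = ((3 - 16*(-1/22))/1)*7187 = ((3 + 8/11)*1)*7187 = ((41/11)*1)*7187 = (41/11)*7187 = 294667/11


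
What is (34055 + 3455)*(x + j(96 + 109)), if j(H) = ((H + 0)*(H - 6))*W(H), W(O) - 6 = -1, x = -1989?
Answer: 7576494860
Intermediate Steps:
W(O) = 5 (W(O) = 6 - 1 = 5)
j(H) = 5*H*(-6 + H) (j(H) = ((H + 0)*(H - 6))*5 = (H*(-6 + H))*5 = 5*H*(-6 + H))
(34055 + 3455)*(x + j(96 + 109)) = (34055 + 3455)*(-1989 + 5*(96 + 109)*(-6 + (96 + 109))) = 37510*(-1989 + 5*205*(-6 + 205)) = 37510*(-1989 + 5*205*199) = 37510*(-1989 + 203975) = 37510*201986 = 7576494860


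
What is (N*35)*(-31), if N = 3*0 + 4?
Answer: -4340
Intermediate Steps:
N = 4 (N = 0 + 4 = 4)
(N*35)*(-31) = (4*35)*(-31) = 140*(-31) = -4340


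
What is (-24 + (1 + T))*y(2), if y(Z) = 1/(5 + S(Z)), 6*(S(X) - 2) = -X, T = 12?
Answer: -33/20 ≈ -1.6500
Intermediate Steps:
S(X) = 2 - X/6 (S(X) = 2 + (-X)/6 = 2 - X/6)
y(Z) = 1/(7 - Z/6) (y(Z) = 1/(5 + (2 - Z/6)) = 1/(7 - Z/6))
(-24 + (1 + T))*y(2) = (-24 + (1 + 12))*(-6/(-42 + 2)) = (-24 + 13)*(-6/(-40)) = -(-66)*(-1)/40 = -11*3/20 = -33/20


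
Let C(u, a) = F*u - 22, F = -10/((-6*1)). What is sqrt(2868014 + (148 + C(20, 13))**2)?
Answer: sqrt(26040610)/3 ≈ 1701.0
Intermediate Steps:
F = 5/3 (F = -10/(-6) = -10*(-1/6) = 5/3 ≈ 1.6667)
C(u, a) = -22 + 5*u/3 (C(u, a) = 5*u/3 - 22 = -22 + 5*u/3)
sqrt(2868014 + (148 + C(20, 13))**2) = sqrt(2868014 + (148 + (-22 + (5/3)*20))**2) = sqrt(2868014 + (148 + (-22 + 100/3))**2) = sqrt(2868014 + (148 + 34/3)**2) = sqrt(2868014 + (478/3)**2) = sqrt(2868014 + 228484/9) = sqrt(26040610/9) = sqrt(26040610)/3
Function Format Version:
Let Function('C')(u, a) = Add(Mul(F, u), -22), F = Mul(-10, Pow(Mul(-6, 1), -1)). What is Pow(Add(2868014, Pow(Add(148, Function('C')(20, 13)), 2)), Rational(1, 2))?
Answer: Mul(Rational(1, 3), Pow(26040610, Rational(1, 2))) ≈ 1701.0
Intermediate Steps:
F = Rational(5, 3) (F = Mul(-10, Pow(-6, -1)) = Mul(-10, Rational(-1, 6)) = Rational(5, 3) ≈ 1.6667)
Function('C')(u, a) = Add(-22, Mul(Rational(5, 3), u)) (Function('C')(u, a) = Add(Mul(Rational(5, 3), u), -22) = Add(-22, Mul(Rational(5, 3), u)))
Pow(Add(2868014, Pow(Add(148, Function('C')(20, 13)), 2)), Rational(1, 2)) = Pow(Add(2868014, Pow(Add(148, Add(-22, Mul(Rational(5, 3), 20))), 2)), Rational(1, 2)) = Pow(Add(2868014, Pow(Add(148, Add(-22, Rational(100, 3))), 2)), Rational(1, 2)) = Pow(Add(2868014, Pow(Add(148, Rational(34, 3)), 2)), Rational(1, 2)) = Pow(Add(2868014, Pow(Rational(478, 3), 2)), Rational(1, 2)) = Pow(Add(2868014, Rational(228484, 9)), Rational(1, 2)) = Pow(Rational(26040610, 9), Rational(1, 2)) = Mul(Rational(1, 3), Pow(26040610, Rational(1, 2)))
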